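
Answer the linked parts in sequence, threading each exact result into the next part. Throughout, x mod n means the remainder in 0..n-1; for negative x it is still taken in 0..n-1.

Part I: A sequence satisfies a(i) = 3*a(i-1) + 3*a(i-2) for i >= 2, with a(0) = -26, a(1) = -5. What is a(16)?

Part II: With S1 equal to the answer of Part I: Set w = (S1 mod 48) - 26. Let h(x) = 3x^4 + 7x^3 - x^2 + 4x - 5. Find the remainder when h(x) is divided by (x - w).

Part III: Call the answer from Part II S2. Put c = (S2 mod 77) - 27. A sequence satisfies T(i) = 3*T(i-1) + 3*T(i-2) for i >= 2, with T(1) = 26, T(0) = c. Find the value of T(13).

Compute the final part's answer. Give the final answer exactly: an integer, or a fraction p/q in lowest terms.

437978826

Part I: a(2) = 3*(-5) + 3*(-26) = -93; iterating: a(2)=-93, a(3)=-294, a(4)=-1161, a(5)=-4365, a(6)=-16578, a(7)=-62829, a(8)=-238221, a(9)=-903150, a(10)=-3424113, a(11)=-12981789, a(12)=-49217706, a(13)=-186598485, a(14)=-707448573, a(15)=-2682141174, a(16)=-10168769241; answer -10168769241
Part II: S1 = -10168769241; w = 13; remainder = value at the root: 3*(13)^4 + 7*(13)^3 - 1*(13)^2 + 4*(13)^1 - 5 = (85683) + (15379) + (-169) + (52) + (-5) = 100940; answer 100940
Part III: S2 = 100940; c = 43; T(2) = 3*(26) + 3*(43) = 207; iterating: T(2)=207, T(3)=699, T(4)=2718, T(5)=10251, T(6)=38907, T(7)=147474, T(8)=559143, T(9)=2119851, T(10)=8036982, T(11)=30470499, T(12)=115522443, T(13)=437978826; answer 437978826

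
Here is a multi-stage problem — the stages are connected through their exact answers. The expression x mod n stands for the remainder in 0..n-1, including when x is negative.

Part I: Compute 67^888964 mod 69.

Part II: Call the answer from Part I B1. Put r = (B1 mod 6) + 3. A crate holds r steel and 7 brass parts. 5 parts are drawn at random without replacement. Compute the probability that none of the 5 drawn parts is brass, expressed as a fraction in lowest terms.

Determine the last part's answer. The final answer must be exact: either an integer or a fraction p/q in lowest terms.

3/286

Part I: squarings mod 69: 67^1=67, 67^2=4, 67^4=16, 67^8=49, 67^16=55, 67^32=58, 67^64=52, 67^128=13, 67^256=31, 67^512=64, 67^1024=25, 67^2048=4, 67^4096=16, 67^8192=49, 67^16384=55, 67^32768=58, 67^65536=52, 67^131072=13, 67^262144=31, 67^524288=64; 67^888964 = 67^4 * 67^128 * 67^4096 * 67^32768 * 67^65536 * 67^262144 * 67^524288 = 58 (mod 69); answer 58
Part II: B1 = 58; r = 7; total draws C(14,5) = 2002; favorable C(7,5) = 21; P = 3/286; answer 3/286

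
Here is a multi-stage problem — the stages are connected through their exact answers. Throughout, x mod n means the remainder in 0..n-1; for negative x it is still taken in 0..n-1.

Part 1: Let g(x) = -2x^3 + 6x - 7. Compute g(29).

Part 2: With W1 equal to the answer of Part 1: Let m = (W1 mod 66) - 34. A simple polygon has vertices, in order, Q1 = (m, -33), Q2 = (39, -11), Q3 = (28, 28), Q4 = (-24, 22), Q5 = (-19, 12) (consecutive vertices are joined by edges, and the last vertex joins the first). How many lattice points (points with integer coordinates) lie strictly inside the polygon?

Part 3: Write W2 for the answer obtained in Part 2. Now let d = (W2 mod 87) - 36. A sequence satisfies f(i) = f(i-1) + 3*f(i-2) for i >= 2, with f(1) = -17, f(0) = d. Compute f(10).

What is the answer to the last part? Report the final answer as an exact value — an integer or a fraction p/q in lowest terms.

Part 1: -2*(29)^3 + 6*(29)^1 - 7 = (-48778) + (174) + (-7) = -48611; answer -48611
Part 2: W1 = -48611; m = -3; cross terms: (-3*-11 - 39*-33)=1320, (39*28 - 28*-11)=1400, (28*22 - -24*28)=1288, (-24*12 - -19*22)=130, (-19*-33 - -3*12)=663; twice the area = |4801| = 4801; area = 4801/2; boundary points = 2 + 1 + 2 + 5 + 1 = 11; strictly interior points = area - boundary/2 + 1 = 2396; answer 2396
Part 3: W2 = 2396; d = 11; f(2) = 1*(-17) + 3*(11) = 16; iterating: f(2)=16, f(3)=-35, f(4)=13, f(5)=-92, f(6)=-53, f(7)=-329, f(8)=-488, f(9)=-1475, f(10)=-2939; answer -2939

-2939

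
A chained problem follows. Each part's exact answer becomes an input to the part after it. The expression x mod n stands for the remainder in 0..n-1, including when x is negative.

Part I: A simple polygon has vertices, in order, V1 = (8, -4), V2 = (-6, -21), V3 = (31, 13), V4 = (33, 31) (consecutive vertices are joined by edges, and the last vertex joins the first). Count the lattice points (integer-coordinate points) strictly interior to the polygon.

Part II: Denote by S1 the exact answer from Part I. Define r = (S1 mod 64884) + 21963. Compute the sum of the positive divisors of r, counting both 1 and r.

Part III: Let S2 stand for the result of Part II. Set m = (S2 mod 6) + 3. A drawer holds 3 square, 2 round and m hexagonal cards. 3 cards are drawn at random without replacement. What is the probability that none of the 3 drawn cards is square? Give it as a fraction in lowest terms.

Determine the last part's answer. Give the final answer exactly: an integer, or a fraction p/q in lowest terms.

5/28

Part I: cross terms: (8*-21 - -6*-4)=-192, (-6*13 - 31*-21)=573, (31*31 - 33*13)=532, (33*-4 - 8*31)=-380; twice the area = |533| = 533; area = 533/2; boundary points = 1 + 1 + 2 + 5 = 9; strictly interior points = area - boundary/2 + 1 = 263; answer 263
Part II: S1 = 263; r = 22226; 22226 = 2 * 11113; sigma = (1 + 2) * (1 + 11113) = 3 * 11114 = 33342; answer 33342
Part III: S2 = 33342; m = 3; total draws C(8,3) = 56; favorable C(5,3) = 10; P = 5/28; answer 5/28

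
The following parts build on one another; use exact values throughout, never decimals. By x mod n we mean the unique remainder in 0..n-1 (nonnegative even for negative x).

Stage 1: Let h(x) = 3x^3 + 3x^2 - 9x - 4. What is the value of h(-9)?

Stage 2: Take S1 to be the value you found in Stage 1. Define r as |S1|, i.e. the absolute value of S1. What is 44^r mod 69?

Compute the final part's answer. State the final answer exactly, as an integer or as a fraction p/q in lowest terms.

20

Stage 1: 3*(-9)^3 + 3*(-9)^2 - 9*(-9)^1 - 4 = (-2187) + (243) + (81) + (-4) = -1867; answer -1867
Stage 2: S1 = -1867; r = 1867; squarings mod 69: 44^1=44, 44^2=4, 44^4=16, 44^8=49, 44^16=55, 44^32=58, 44^64=52, 44^128=13, 44^256=31, 44^512=64, 44^1024=25; 44^1867 = 44^1 * 44^2 * 44^8 * 44^64 * 44^256 * 44^512 * 44^1024 = 20 (mod 69); answer 20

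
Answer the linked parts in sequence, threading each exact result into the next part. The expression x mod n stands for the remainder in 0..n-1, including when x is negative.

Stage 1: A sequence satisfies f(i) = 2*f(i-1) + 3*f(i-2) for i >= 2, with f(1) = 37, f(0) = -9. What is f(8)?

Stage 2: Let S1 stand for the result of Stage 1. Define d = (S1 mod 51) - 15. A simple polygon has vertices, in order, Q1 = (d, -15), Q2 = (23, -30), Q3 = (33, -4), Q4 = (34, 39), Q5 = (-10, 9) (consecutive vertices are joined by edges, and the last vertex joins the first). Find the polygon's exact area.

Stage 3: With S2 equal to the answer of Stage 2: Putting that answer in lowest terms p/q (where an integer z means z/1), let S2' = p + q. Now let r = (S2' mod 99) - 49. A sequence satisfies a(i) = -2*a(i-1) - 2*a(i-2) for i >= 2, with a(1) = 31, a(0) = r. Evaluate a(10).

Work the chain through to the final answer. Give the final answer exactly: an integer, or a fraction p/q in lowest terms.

-1120

Stage 1: f(2) = 2*(37) + 3*(-9) = 47; iterating: f(2)=47, f(3)=205, f(4)=551, f(5)=1717, f(6)=5087, f(7)=15325, f(8)=45911; answer 45911
Stage 2: S1 = 45911; d = -4; cross terms: (-4*-30 - 23*-15)=465, (23*-4 - 33*-30)=898, (33*39 - 34*-4)=1423, (34*9 - -10*39)=696, (-10*-15 - -4*9)=186; twice the area = |3668| = 3668; area = 1834; answer 1834
Stage 3: S2 = 1834; threaded value p + q = 1835; r = 4; a(2) = -2*(31) - 2*(4) = -70; iterating: a(2)=-70, a(3)=78, a(4)=-16, a(5)=-124, a(6)=280, a(7)=-312, a(8)=64, a(9)=496, a(10)=-1120; answer -1120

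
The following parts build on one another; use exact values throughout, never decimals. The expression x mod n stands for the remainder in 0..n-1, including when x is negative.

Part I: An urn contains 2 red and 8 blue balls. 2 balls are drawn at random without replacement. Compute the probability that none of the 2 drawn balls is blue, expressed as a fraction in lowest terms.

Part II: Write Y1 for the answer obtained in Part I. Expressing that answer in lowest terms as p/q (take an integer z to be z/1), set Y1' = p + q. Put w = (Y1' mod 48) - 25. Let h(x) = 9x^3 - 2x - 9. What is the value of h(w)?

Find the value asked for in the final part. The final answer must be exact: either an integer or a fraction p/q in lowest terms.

Part I: total draws C(10,2) = 45; favorable C(2,2) = 1; P = 1/45; answer 1/45
Part II: Y1 = 1/45; threaded value p + q = 46; w = 21; 9*(21)^3 - 2*(21)^1 - 9 = (83349) + (-42) + (-9) = 83298; answer 83298

83298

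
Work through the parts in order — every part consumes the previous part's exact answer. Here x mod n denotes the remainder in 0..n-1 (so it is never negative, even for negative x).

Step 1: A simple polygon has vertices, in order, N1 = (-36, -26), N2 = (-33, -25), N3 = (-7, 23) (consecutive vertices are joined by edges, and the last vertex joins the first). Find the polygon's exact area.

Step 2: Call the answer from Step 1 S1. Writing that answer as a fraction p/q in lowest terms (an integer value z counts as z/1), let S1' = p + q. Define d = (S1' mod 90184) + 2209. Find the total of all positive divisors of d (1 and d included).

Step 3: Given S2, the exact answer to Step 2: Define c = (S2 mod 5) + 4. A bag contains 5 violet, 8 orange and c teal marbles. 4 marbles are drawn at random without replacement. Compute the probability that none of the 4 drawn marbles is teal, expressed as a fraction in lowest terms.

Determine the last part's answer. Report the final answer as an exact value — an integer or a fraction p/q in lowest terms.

Step 1: cross terms: (-36*-25 - -33*-26)=42, (-33*23 - -7*-25)=-934, (-7*-26 - -36*23)=1010; twice the area = |118| = 118; area = 59; answer 59
Step 2: S1 = 59; threaded value p + q = 60; d = 2269; 2269 is prime, so its only divisors are 1 and 2269; sigma = 1 + 2269 = 2270; answer 2270
Step 3: S2 = 2270; c = 4; total draws C(17,4) = 2380; favorable C(13,4) = 715; P = 143/476; answer 143/476

143/476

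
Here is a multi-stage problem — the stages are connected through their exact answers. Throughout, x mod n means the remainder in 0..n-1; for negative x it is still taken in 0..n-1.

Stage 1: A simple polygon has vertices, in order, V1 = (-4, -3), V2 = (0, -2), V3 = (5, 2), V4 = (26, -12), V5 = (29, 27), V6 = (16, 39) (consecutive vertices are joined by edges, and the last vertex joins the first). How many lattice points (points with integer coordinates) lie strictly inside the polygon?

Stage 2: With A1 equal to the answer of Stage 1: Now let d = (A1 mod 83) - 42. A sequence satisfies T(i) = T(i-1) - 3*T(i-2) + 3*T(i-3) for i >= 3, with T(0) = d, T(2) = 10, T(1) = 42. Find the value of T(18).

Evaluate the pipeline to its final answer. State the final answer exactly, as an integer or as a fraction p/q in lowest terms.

Stage 1: cross terms: (-4*-2 - 0*-3)=8, (0*2 - 5*-2)=10, (5*-12 - 26*2)=-112, (26*27 - 29*-12)=1050, (29*39 - 16*27)=699, (16*-3 - -4*39)=108; twice the area = |1763| = 1763; area = 1763/2; boundary points = 1 + 1 + 7 + 3 + 1 + 2 = 15; strictly interior points = area - boundary/2 + 1 = 875; answer 875
Stage 2: A1 = 875; d = 3; T(3) = 1*(10) - 3*(42) + 3*(3) = -107; iterating: T(3)=-107, T(4)=-11, T(5)=340, T(6)=52, T(7)=-1001, T(8)=-137, T(9)=3022, T(10)=430, T(11)=-9047, T(12)=-1271, T(13)=27160, T(14)=3832, T(15)=-81461, T(16)=-11477, T(17)=244402, T(18)=34450; answer 34450

34450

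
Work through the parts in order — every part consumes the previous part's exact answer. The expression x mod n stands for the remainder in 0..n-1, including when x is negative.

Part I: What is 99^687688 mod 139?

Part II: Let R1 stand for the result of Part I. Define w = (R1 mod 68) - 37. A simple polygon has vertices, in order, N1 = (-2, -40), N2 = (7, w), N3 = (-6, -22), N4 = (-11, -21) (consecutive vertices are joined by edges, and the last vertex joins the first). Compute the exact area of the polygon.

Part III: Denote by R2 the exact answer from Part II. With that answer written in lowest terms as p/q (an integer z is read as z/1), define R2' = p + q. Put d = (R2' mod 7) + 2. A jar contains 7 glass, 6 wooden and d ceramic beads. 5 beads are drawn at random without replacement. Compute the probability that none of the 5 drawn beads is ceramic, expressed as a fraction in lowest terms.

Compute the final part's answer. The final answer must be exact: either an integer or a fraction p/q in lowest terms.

99/476

Part I: squarings mod 139: 99^1=99, 99^2=71, 99^4=37, 99^8=118, 99^16=24, 99^32=20, 99^64=122, 99^128=11, 99^256=121, 99^512=46, 99^1024=31, 99^2048=127, 99^4096=5, 99^8192=25, 99^16384=69, 99^32768=35, 99^65536=113, 99^131072=120, 99^262144=83, 99^524288=78; 99^687688 = 99^8 * 99^64 * 99^512 * 99^1024 * 99^2048 * 99^4096 * 99^8192 * 99^16384 * 99^131072 * 99^524288 = 30 (mod 139); answer 30
Part II: R1 = 30; w = -7; cross terms: (-2*-7 - 7*-40)=294, (7*-22 - -6*-7)=-196, (-6*-21 - -11*-22)=-116, (-11*-40 - -2*-21)=398; twice the area = |380| = 380; area = 190; answer 190
Part III: R2 = 190; threaded value p + q = 191; d = 4; total draws C(17,5) = 6188; favorable C(13,5) = 1287; P = 99/476; answer 99/476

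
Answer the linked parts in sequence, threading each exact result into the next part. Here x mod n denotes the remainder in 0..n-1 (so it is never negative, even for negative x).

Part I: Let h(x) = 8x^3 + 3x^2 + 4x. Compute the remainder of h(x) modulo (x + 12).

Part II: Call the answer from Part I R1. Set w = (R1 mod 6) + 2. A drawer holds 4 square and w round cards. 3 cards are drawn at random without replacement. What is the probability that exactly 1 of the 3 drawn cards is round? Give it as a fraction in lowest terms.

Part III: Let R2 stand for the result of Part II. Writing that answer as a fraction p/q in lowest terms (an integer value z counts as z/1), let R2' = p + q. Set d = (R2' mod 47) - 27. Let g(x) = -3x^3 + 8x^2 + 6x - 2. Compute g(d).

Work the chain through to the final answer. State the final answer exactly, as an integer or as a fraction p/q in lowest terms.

Part I: remainder = value at the root: 8*(-12)^3 + 3*(-12)^2 + 4*(-12)^1 = (-13824) + (432) + (-48) = -13440; answer -13440
Part II: R1 = -13440; w = 2; total draws C(6,3) = 20; favorable C(2,1)*C(4,2) = 12; P = 3/5; answer 3/5
Part III: R2 = 3/5; threaded value p + q = 8; d = -19; -3*(-19)^3 + 8*(-19)^2 + 6*(-19)^1 - 2 = (20577) + (2888) + (-114) + (-2) = 23349; answer 23349

23349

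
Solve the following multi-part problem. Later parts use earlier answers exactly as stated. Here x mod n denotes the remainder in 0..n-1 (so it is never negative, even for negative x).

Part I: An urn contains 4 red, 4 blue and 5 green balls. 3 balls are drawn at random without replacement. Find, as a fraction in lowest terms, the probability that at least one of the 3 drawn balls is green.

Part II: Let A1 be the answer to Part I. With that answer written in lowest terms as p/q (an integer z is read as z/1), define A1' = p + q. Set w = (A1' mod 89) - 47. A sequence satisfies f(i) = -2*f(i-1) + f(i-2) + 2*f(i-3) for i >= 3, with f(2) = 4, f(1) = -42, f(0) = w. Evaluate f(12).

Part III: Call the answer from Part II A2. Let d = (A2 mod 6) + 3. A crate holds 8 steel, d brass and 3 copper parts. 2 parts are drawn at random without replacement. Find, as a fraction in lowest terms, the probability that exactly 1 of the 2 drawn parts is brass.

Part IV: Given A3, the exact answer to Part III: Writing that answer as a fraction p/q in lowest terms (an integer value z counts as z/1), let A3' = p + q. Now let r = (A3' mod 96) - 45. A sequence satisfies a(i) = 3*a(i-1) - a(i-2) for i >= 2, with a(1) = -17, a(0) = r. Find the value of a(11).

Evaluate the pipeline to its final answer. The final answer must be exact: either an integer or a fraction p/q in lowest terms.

Part I: total draws C(13,3) = 286; complement C(8,3) = 56; favorable 286 - 56 = 230; P = 115/143; answer 115/143
Part II: A1 = 115/143; threaded value p + q = 258; w = 33; f(3) = -2*(4) + 1*(-42) + 2*(33) = 16; iterating: f(3)=16, f(4)=-112, f(5)=248, f(6)=-576, f(7)=1176, f(8)=-2432, f(9)=4888, f(10)=-9856, f(11)=19736, f(12)=-39552; answer -39552
Part III: A2 = -39552; d = 3; total draws C(14,2) = 91; favorable C(3,1)*C(11,1) = 33; P = 33/91; answer 33/91
Part IV: A3 = 33/91; threaded value p + q = 124; r = -17; a(2) = 3*(-17) - 1*(-17) = -34; iterating: a(2)=-34, a(3)=-85, a(4)=-221, a(5)=-578, a(6)=-1513, a(7)=-3961, a(8)=-10370, a(9)=-27149, a(10)=-71077, a(11)=-186082; answer -186082

-186082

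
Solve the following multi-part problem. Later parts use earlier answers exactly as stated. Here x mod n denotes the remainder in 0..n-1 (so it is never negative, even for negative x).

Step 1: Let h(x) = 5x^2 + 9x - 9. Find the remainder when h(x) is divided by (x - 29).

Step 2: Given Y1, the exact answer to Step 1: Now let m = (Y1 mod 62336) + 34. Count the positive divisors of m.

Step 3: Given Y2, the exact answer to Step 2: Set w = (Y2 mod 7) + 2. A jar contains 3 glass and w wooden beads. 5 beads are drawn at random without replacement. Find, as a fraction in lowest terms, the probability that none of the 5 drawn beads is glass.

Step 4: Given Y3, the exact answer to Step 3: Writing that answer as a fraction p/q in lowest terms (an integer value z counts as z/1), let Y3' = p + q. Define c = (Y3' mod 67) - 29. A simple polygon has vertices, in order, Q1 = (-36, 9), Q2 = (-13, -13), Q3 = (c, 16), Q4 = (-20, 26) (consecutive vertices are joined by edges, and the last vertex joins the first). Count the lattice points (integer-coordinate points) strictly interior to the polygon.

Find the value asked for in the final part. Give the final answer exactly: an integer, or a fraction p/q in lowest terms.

Step 1: remainder = value at the root: 5*(29)^2 + 9*(29)^1 - 9 = (4205) + (261) + (-9) = 4457; answer 4457
Step 2: Y1 = 4457; m = 4491; 4491 = 3^2 * 499; number of divisors = (2+1) * (1+1) = 6; answer 6
Step 3: Y2 = 6; w = 8; total draws C(11,5) = 462; favorable C(8,5) = 56; P = 4/33; answer 4/33
Step 4: Y3 = 4/33; threaded value p + q = 37; c = 8; cross terms: (-36*-13 - -13*9)=585, (-13*16 - 8*-13)=-104, (8*26 - -20*16)=528, (-20*9 - -36*26)=756; twice the area = |1765| = 1765; area = 1765/2; boundary points = 1 + 1 + 2 + 1 = 5; strictly interior points = area - boundary/2 + 1 = 881; answer 881

881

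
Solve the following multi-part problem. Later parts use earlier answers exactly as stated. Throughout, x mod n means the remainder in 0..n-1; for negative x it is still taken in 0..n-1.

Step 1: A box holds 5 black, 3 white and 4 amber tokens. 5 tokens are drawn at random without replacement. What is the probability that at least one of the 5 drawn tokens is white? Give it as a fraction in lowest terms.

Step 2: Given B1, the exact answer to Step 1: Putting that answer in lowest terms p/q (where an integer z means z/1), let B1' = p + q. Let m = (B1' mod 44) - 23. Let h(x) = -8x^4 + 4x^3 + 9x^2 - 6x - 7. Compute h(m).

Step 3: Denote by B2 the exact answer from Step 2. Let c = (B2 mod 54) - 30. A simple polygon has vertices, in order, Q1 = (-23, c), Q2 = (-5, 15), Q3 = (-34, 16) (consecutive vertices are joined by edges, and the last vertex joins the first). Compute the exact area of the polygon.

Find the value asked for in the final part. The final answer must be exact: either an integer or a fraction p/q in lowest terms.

107

Step 1: total draws C(12,5) = 792; complement C(9,5) = 126; favorable 792 - 126 = 666; P = 37/44; answer 37/44
Step 2: B1 = 37/44; threaded value p + q = 81; m = 14; -8*(14)^4 + 4*(14)^3 + 9*(14)^2 - 6*(14)^1 - 7 = (-307328) + (10976) + (1764) + (-84) + (-7) = -294679; answer -294679
Step 3: B2 = -294679; c = 23; cross terms: (-23*15 - -5*23)=-230, (-5*16 - -34*15)=430, (-34*23 - -23*16)=-414; twice the area = |-214| = 214; area = 107; answer 107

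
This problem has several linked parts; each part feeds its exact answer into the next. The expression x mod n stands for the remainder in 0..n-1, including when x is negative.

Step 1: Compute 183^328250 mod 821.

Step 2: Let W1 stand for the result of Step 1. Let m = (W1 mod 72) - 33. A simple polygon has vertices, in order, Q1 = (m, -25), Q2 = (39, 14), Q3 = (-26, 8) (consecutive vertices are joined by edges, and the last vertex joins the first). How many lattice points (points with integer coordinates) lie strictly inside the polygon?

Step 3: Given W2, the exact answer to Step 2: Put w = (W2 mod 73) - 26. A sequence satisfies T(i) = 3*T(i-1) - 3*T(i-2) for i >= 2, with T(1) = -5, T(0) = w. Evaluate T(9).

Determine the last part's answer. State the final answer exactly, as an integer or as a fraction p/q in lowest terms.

Step 1: squarings mod 821: 183^1=183, 183^2=649, 183^4=28, 183^8=784, 183^16=548, 183^32=639, 183^64=284, 183^128=198, 183^256=617, 183^512=566, 183^1024=166, 183^2048=463, 183^4096=88, 183^8192=355, 183^16384=412, 183^32768=618, 183^65536=159, 183^131072=651, 183^262144=165; 183^328250 = 183^2 * 183^8 * 183^16 * 183^32 * 183^512 * 183^65536 * 183^262144 = 28 (mod 821); answer 28
Step 2: W1 = 28; m = -5; cross terms: (-5*14 - 39*-25)=905, (39*8 - -26*14)=676, (-26*-25 - -5*8)=690; twice the area = |2271| = 2271; area = 2271/2; boundary points = 1 + 1 + 3 = 5; strictly interior points = area - boundary/2 + 1 = 1134; answer 1134
Step 3: W2 = 1134; w = 13; T(2) = 3*(-5) - 3*(13) = -54; iterating: T(2)=-54, T(3)=-147, T(4)=-279, T(5)=-396, T(6)=-351, T(7)=135, T(8)=1458, T(9)=3969; answer 3969

3969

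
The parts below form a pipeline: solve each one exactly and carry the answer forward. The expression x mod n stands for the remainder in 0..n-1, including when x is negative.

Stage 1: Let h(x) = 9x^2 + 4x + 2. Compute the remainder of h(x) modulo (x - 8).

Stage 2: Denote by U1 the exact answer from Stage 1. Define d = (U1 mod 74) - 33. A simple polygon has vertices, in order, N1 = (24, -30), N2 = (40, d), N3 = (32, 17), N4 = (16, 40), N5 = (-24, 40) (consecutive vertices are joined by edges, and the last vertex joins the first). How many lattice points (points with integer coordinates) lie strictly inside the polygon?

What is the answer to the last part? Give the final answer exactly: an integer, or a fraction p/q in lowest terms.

Stage 1: remainder = value at the root: 9*(8)^2 + 4*(8)^1 + 2 = (576) + (32) + (2) = 610; answer 610
Stage 2: U1 = 610; d = -15; cross terms: (24*-15 - 40*-30)=840, (40*17 - 32*-15)=1160, (32*40 - 16*17)=1008, (16*40 - -24*40)=1600, (-24*-30 - 24*40)=-240; twice the area = |4368| = 4368; area = 2184; boundary points = 1 + 8 + 1 + 40 + 2 = 52; strictly interior points = area - boundary/2 + 1 = 2159; answer 2159

2159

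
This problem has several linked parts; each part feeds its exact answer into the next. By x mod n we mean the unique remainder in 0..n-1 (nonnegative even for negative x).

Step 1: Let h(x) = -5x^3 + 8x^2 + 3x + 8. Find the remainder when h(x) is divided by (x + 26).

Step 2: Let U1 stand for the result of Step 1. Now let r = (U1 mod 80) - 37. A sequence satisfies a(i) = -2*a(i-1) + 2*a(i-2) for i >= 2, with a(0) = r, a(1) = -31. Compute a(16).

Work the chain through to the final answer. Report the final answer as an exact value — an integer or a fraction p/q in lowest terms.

Step 1: remainder = value at the root: -5*(-26)^3 + 8*(-26)^2 + 3*(-26)^1 + 8 = (87880) + (5408) + (-78) + (8) = 93218; answer 93218
Step 2: U1 = 93218; r = -19; a(2) = -2*(-31) + 2*(-19) = 24; iterating: a(2)=24, a(3)=-110, a(4)=268, a(5)=-756, a(6)=2048, a(7)=-5608, a(8)=15312, a(9)=-41840, a(10)=114304, a(11)=-312288, a(12)=853184, a(13)=-2330944, a(14)=6368256, a(15)=-17398400, a(16)=47533312; answer 47533312

47533312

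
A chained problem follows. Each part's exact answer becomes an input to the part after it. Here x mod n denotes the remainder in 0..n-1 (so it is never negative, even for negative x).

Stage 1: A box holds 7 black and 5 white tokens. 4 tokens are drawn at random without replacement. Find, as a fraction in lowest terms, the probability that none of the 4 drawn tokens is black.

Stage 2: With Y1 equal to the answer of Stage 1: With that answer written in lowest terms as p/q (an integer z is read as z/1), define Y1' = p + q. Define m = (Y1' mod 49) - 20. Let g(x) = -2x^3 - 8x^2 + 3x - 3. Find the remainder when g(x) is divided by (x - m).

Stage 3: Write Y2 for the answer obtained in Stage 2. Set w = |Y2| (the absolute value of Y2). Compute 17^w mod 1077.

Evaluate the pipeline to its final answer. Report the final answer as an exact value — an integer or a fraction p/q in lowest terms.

386

Stage 1: total draws C(12,4) = 495; favorable C(5,4) = 5; P = 1/99; answer 1/99
Stage 2: Y1 = 1/99; threaded value p + q = 100; m = -18; remainder = value at the root: -2*(-18)^3 - 8*(-18)^2 + 3*(-18)^1 - 3 = (11664) + (-2592) + (-54) + (-3) = 9015; answer 9015
Stage 3: Y2 = 9015; w = 9015; squarings mod 1077: 17^1=17, 17^2=289, 17^4=592, 17^8=439, 17^16=1015, 17^32=613, 17^64=973, 17^128=46, 17^256=1039, 17^512=367, 17^1024=64, 17^2048=865, 17^4096=787, 17^8192=94; 17^9015 = 17^1 * 17^2 * 17^4 * 17^16 * 17^32 * 17^256 * 17^512 * 17^8192 = 386 (mod 1077); answer 386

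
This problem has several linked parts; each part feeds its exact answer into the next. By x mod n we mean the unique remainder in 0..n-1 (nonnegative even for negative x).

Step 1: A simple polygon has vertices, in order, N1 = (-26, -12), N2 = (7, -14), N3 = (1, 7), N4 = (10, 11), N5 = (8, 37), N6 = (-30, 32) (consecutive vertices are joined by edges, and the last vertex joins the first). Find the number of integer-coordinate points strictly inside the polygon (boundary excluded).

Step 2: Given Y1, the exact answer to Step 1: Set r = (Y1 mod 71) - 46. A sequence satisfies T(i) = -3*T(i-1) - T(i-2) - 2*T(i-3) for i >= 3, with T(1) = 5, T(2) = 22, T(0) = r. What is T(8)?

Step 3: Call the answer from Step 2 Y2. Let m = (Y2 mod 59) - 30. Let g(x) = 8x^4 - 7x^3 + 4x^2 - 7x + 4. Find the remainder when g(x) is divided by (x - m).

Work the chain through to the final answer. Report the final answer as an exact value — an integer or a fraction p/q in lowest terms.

Step 1: cross terms: (-26*-14 - 7*-12)=448, (7*7 - 1*-14)=63, (1*11 - 10*7)=-59, (10*37 - 8*11)=282, (8*32 - -30*37)=1366, (-30*-12 - -26*32)=1192; twice the area = |3292| = 3292; area = 1646; boundary points = 1 + 3 + 1 + 2 + 1 + 4 = 12; strictly interior points = area - boundary/2 + 1 = 1641; answer 1641
Step 2: Y1 = 1641; r = -38; T(3) = -3*(22) - 1*(5) - 2*(-38) = 5; iterating: T(3)=5, T(4)=-47, T(5)=92, T(6)=-239, T(7)=719, T(8)=-2102; answer -2102
Step 3: Y2 = -2102; m = -8; remainder = value at the root: 8*(-8)^4 - 7*(-8)^3 + 4*(-8)^2 - 7*(-8)^1 + 4 = (32768) + (3584) + (256) + (56) + (4) = 36668; answer 36668

36668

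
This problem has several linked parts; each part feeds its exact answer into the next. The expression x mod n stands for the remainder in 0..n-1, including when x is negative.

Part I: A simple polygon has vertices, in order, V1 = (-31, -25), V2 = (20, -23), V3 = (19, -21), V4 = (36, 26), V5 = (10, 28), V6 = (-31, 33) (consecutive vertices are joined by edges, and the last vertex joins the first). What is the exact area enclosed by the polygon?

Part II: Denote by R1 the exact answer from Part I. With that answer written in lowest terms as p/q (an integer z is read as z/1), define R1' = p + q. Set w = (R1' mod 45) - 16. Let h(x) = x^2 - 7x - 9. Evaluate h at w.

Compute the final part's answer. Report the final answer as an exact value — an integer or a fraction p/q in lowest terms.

Part I: cross terms: (-31*-23 - 20*-25)=1213, (20*-21 - 19*-23)=17, (19*26 - 36*-21)=1250, (36*28 - 10*26)=748, (10*33 - -31*28)=1198, (-31*-25 - -31*33)=1798; twice the area = |6224| = 6224; area = 3112; answer 3112
Part II: R1 = 3112; threaded value p + q = 3113; w = -8; 1*(-8)^2 - 7*(-8)^1 - 9 = (64) + (56) + (-9) = 111; answer 111

111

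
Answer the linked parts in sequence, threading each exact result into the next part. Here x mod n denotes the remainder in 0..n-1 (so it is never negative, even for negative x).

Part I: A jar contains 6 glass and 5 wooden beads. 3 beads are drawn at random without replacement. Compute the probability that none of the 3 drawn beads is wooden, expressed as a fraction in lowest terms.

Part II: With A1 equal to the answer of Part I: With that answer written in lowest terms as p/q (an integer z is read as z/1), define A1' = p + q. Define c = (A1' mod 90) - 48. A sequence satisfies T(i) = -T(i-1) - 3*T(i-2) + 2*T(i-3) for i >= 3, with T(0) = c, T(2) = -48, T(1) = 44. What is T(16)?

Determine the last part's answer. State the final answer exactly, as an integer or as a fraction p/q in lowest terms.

-124286

Part I: total draws C(11,3) = 165; favorable C(6,3) = 20; P = 4/33; answer 4/33
Part II: A1 = 4/33; threaded value p + q = 37; c = -11; T(3) = -1*(-48) - 3*(44) + 2*(-11) = -106; iterating: T(3)=-106, T(4)=338, T(5)=-116, T(6)=-1110, T(7)=2134, T(8)=964, T(9)=-9586, T(10)=10962, T(11)=19724, T(12)=-71782, T(13)=34534, T(14)=220260, T(15)=-467426, T(16)=-124286; answer -124286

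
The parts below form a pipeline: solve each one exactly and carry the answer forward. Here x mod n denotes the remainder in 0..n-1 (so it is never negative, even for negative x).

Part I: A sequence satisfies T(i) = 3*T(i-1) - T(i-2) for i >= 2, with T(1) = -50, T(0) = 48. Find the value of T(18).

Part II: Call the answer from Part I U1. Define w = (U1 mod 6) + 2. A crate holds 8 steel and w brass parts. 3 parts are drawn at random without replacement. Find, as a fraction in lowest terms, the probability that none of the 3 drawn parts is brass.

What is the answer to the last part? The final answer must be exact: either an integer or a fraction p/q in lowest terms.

Part I: T(2) = 3*(-50) - 1*(48) = -198; iterating: T(2)=-198, T(3)=-544, T(4)=-1434, T(5)=-3758, T(6)=-9840, T(7)=-25762, T(8)=-67446, T(9)=-176576, T(10)=-462282, T(11)=-1210270, T(12)=-3168528, T(13)=-8295314, T(14)=-21717414, T(15)=-56856928, T(16)=-148853370, T(17)=-389703182, T(18)=-1020256176; answer -1020256176
Part II: U1 = -1020256176; w = 2; total draws C(10,3) = 120; favorable C(8,3) = 56; P = 7/15; answer 7/15

7/15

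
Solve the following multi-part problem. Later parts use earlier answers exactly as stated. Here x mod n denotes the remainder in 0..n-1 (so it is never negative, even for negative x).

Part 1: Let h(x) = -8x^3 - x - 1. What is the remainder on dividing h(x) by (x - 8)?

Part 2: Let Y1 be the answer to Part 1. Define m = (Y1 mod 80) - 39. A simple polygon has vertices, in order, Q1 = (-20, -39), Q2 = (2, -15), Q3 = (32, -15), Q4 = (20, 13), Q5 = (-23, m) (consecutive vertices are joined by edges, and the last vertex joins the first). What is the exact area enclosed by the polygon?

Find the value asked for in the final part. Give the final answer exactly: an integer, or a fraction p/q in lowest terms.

Part 1: remainder = value at the root: -8*(8)^3 - 1*(8)^1 - 1 = (-4096) + (-8) + (-1) = -4105; answer -4105
Part 2: Y1 = -4105; m = 16; cross terms: (-20*-15 - 2*-39)=378, (2*-15 - 32*-15)=450, (32*13 - 20*-15)=716, (20*16 - -23*13)=619, (-23*-39 - -20*16)=1217; twice the area = |3380| = 3380; area = 1690; answer 1690

1690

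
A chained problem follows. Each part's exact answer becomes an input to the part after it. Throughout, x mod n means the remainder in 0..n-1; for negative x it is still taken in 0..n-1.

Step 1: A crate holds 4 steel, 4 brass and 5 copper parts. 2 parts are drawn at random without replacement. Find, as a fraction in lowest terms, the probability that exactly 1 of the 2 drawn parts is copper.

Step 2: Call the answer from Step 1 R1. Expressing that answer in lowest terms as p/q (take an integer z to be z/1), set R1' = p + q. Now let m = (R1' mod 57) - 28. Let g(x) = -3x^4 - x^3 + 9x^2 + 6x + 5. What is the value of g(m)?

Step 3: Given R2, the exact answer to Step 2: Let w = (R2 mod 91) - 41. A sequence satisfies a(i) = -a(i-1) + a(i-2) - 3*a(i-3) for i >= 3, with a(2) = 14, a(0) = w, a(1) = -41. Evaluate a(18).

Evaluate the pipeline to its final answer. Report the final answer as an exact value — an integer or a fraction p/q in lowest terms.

2733590

Step 1: total draws C(13,2) = 78; favorable C(5,1)*C(8,1) = 40; P = 20/39; answer 20/39
Step 2: R1 = 20/39; threaded value p + q = 59; m = -26; -3*(-26)^4 - 1*(-26)^3 + 9*(-26)^2 + 6*(-26)^1 + 5 = (-1370928) + (17576) + (6084) + (-156) + (5) = -1347419; answer -1347419
Step 3: R2 = -1347419; w = -23; a(3) = -1*(14) + 1*(-41) - 3*(-23) = 14; iterating: a(3)=14, a(4)=123, a(5)=-151, a(6)=232, a(7)=-752, a(8)=1437, a(9)=-2885, a(10)=6578, a(11)=-13774, a(12)=29007, a(13)=-62515, a(14)=132844, a(15)=-282380, a(16)=602769, a(17)=-1283681, a(18)=2733590; answer 2733590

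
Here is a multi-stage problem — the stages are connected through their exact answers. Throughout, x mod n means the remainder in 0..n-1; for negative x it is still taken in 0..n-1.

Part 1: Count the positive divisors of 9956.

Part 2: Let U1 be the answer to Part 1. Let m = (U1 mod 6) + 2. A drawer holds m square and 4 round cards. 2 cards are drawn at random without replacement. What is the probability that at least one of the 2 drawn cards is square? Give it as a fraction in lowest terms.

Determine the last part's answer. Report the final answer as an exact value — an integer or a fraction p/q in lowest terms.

Part 1: 9956 = 2^2 * 19 * 131; number of divisors = (2+1) * (1+1) * (1+1) = 12; answer 12
Part 2: U1 = 12; m = 2; total draws C(6,2) = 15; complement C(4,2) = 6; favorable 15 - 6 = 9; P = 3/5; answer 3/5

3/5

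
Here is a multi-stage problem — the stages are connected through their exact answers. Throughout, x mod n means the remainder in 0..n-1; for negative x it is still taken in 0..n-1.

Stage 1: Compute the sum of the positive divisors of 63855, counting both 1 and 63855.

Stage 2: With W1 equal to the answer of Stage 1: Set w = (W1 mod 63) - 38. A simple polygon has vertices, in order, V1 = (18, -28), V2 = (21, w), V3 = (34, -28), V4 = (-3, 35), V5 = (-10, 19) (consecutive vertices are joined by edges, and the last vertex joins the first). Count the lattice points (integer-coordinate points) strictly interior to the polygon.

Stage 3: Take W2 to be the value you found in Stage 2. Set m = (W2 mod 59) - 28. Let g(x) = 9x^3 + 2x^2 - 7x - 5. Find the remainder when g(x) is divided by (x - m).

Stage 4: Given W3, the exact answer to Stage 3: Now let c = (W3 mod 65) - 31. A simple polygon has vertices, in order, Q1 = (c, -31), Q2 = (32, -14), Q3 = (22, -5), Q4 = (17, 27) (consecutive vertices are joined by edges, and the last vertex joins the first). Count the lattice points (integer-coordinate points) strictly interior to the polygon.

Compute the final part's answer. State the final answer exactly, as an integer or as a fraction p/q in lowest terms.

Stage 1: 63855 = 3^3 * 5 * 11 * 43; sigma = (1 + 3 + 9 + 27) * (1 + 5) * (1 + 11) * (1 + 43) = 40 * 6 * 12 * 44 = 126720; answer 126720
Stage 2: W1 = 126720; w = -11; cross terms: (18*-11 - 21*-28)=390, (21*-28 - 34*-11)=-214, (34*35 - -3*-28)=1106, (-3*19 - -10*35)=293, (-10*-28 - 18*19)=-62; twice the area = |1513| = 1513; area = 1513/2; boundary points = 1 + 1 + 1 + 1 + 1 = 5; strictly interior points = area - boundary/2 + 1 = 755; answer 755
Stage 3: W2 = 755; m = 19; remainder = value at the root: 9*(19)^3 + 2*(19)^2 - 7*(19)^1 - 5 = (61731) + (722) + (-133) + (-5) = 62315; answer 62315
Stage 4: W3 = 62315; c = 14; cross terms: (14*-14 - 32*-31)=796, (32*-5 - 22*-14)=148, (22*27 - 17*-5)=679, (17*-31 - 14*27)=-905; twice the area = |718| = 718; area = 359; boundary points = 1 + 1 + 1 + 1 = 4; strictly interior points = area - boundary/2 + 1 = 358; answer 358

358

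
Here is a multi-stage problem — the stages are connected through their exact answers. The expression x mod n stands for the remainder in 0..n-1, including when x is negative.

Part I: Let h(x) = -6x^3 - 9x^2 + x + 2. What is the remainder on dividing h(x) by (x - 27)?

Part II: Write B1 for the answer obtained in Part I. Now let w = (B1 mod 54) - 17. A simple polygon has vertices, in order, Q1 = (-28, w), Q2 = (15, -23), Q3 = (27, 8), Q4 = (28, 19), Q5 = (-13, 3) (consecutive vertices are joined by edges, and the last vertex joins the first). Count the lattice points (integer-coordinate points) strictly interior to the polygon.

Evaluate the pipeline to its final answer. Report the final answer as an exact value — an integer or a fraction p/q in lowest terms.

1252

Part I: remainder = value at the root: -6*(27)^3 - 9*(27)^2 + 1*(27)^1 + 2 = (-118098) + (-6561) + (27) + (2) = -124630; answer -124630
Part II: B1 = -124630; w = -15; cross terms: (-28*-23 - 15*-15)=869, (15*8 - 27*-23)=741, (27*19 - 28*8)=289, (28*3 - -13*19)=331, (-13*-15 - -28*3)=279; twice the area = |2509| = 2509; area = 2509/2; boundary points = 1 + 1 + 1 + 1 + 3 = 7; strictly interior points = area - boundary/2 + 1 = 1252; answer 1252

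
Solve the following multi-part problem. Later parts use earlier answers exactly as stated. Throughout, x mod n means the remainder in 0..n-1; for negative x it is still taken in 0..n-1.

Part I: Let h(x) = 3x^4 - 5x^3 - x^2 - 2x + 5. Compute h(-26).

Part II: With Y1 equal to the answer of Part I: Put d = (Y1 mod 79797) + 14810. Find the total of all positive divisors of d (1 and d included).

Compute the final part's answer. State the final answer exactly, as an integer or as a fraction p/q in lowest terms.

36654

Part I: 3*(-26)^4 - 5*(-26)^3 - 1*(-26)^2 - 2*(-26)^1 + 5 = (1370928) + (87880) + (-676) + (52) + (5) = 1458189; answer 1458189
Part II: Y1 = 1458189; d = 36653; 36653 is prime, so its only divisors are 1 and 36653; sigma = 1 + 36653 = 36654; answer 36654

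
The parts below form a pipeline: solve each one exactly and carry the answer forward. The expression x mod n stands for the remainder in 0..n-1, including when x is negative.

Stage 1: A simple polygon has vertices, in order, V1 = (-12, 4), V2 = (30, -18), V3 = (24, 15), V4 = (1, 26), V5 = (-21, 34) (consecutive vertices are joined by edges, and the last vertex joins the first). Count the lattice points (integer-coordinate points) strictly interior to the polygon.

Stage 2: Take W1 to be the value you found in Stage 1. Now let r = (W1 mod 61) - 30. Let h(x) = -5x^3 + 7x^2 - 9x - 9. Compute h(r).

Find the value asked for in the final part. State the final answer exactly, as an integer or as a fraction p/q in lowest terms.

Stage 1: cross terms: (-12*-18 - 30*4)=96, (30*15 - 24*-18)=882, (24*26 - 1*15)=609, (1*34 - -21*26)=580, (-21*4 - -12*34)=324; twice the area = |2491| = 2491; area = 2491/2; boundary points = 2 + 3 + 1 + 2 + 3 = 11; strictly interior points = area - boundary/2 + 1 = 1241; answer 1241
Stage 2: W1 = 1241; r = -9; -5*(-9)^3 + 7*(-9)^2 - 9*(-9)^1 - 9 = (3645) + (567) + (81) + (-9) = 4284; answer 4284

4284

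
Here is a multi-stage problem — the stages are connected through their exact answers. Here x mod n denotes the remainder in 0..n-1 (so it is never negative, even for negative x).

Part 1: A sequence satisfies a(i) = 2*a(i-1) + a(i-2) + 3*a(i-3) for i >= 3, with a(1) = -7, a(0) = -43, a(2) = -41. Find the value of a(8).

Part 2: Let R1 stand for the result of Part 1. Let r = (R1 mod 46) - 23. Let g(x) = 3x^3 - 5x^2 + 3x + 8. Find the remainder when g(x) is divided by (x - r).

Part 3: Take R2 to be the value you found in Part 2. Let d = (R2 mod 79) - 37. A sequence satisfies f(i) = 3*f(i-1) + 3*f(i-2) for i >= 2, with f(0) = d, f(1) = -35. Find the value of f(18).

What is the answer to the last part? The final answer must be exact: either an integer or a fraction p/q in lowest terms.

-349286703849

Part 1: a(3) = 2*(-41) + 1*(-7) + 3*(-43) = -218; iterating: a(3)=-218, a(4)=-498, a(5)=-1337, a(6)=-3826, a(7)=-10483, a(8)=-28803; answer -28803
Part 2: R1 = -28803; r = 16; remainder = value at the root: 3*(16)^3 - 5*(16)^2 + 3*(16)^1 + 8 = (12288) + (-1280) + (48) + (8) = 11064; answer 11064
Part 3: R2 = 11064; d = -33; f(2) = 3*(-35) + 3*(-33) = -204; iterating: f(2)=-204, f(3)=-717, f(4)=-2763, f(5)=-10440, f(6)=-39609, f(7)=-150147, f(8)=-569268, f(9)=-2158245, f(10)=-8182539, f(11)=-31022352, f(12)=-117614673, f(13)=-445911075, f(14)=-1690577244, f(15)=-6409464957, f(16)=-24300126603, f(17)=-92128774680, f(18)=-349286703849; answer -349286703849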